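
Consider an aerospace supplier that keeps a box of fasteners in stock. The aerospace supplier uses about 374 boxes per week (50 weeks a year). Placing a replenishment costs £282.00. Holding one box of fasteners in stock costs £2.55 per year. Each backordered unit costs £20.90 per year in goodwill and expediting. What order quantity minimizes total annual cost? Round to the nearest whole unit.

Q* ≈ 2,154 boxes

Annual demand D = 374 × 50 = 18,700.
With planned backorders, Q* = √(2DS/H) · √((H+B)/B).
√(2DS/H) = √(2 × 18,700 × 282 / 2.55) = 2033.716.
√((H+B)/B) = √((2.55+20.9)/20.9) = 1.0592.
Q* ≈ 2154.213.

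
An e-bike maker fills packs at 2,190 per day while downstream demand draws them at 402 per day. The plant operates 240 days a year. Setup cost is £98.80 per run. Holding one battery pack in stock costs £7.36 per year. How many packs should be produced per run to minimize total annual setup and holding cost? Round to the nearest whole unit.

Annual demand D = 402 × 240 = 96,480.
Production build-up factor (1 − d/p) = 1 − 402/2,190 = 0.8164.
Q* = √(2DS / (H(1 − d/p))) = √(2 × 96,480 × 98.8 / (7.36 × 0.8164)).
= √(19,064,448 / 6.009) ≈ 1781.195.

Q* ≈ 1,781 packs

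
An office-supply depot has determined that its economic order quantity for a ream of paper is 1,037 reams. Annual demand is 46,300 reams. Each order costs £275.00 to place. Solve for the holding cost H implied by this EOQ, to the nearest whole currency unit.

H ≈ £24

Invert the EOQ relation Q*² = 2DS/H.
From Q* = √(2DS/H): H = 2DS / Q*² = 2 × 46,300 × 275 / 1,037² = 23.6802.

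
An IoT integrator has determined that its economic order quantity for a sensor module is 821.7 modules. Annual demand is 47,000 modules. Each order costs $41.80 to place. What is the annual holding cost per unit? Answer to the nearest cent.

The basic EOQ model gives Q* = √(2DS/H); rearrange for the unknown.
From Q* = √(2DS/H): H = 2DS / Q*² = 2 × 47,000 × 41.8 / 821.7² = 5.8194.

H ≈ $5.82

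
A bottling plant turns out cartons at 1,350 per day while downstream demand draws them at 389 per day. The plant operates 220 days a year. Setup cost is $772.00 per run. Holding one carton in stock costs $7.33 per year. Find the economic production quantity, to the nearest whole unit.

Q* ≈ 5,032 cartons

Annual demand D = 389 × 220 = 85,580.
Production build-up factor (1 − d/p) = 1 − 389/1,350 = 0.7119.
Q* = √(2DS / (H(1 − d/p))) = √(2 × 85,580 × 772 / (7.33 × 0.7119)).
= √(132,135,520 / 5.2179) ≈ 5032.259.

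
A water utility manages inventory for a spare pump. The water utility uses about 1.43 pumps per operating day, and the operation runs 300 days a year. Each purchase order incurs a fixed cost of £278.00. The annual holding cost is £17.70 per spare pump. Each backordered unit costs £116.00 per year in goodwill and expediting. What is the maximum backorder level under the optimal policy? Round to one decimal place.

S* ≈ 16.5 pumps

Annual demand D = 1.43 × 300 = 429.
With planned backorders, Q* = √(2DS/H) · √((H+B)/B).
√(2DS/H) = √(2 × 429 × 278 / 17.7) = 116.086.
√((H+B)/B) = √((17.7+116)/116) = 1.0736.
Q* ≈ 124.628.
S* = Q* · H/(H+B) = 124.628 × 17.7/133.7 ≈ 16.499.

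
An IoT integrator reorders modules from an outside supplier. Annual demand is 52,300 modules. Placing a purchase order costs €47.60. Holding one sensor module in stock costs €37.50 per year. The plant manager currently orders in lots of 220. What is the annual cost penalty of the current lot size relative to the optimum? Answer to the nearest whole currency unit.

Extra cost ≈ €1,777 per year

EOQ = √(2DS/H) = √(2 × 52,300 × 47.6 / 37.5) ≈ 364.38.
Cost at Q* = (D/Q*)S + (Q*/2)H = √(2DSH) ≈ €13,664.22.
Cost at Q = 220: (52,300/220)×47.6 + (220/2)×37.5 = €11,315.82 + €4,125.00 = €15,440.82.
Excess = €15,440.82 − €13,664.22 = €1,776.59.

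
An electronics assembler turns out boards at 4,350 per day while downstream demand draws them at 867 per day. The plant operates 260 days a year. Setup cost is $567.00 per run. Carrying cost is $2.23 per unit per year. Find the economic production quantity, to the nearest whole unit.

Annual demand D = 867 × 260 = 225,420.
Production build-up factor (1 − d/p) = 1 − 867/4,350 = 0.8007.
Q* = √(2DS / (H(1 − d/p))) = √(2 × 225,420 × 567 / (2.23 × 0.8007)).
= √(255,626,280 / 1.7855) ≈ 11965.152.

Q* ≈ 11,965 boards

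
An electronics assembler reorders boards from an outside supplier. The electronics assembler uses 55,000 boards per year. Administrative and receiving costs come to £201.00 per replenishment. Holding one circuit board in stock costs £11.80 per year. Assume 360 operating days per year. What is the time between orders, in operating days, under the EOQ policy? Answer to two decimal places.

T ≈ 8.96 days

The optimal lot size = √(2DS/H) = √(2 × 55,000 × 201 / 11.8) ≈ 1368.84.
Cycle time = Q*/D × 360 = 1368.84 / 55,000 × 360 ≈ 8.960 days.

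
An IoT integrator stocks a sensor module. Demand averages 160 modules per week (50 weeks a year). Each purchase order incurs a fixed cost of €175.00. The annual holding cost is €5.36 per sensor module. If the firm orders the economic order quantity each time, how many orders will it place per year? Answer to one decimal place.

N ≈ 11.1 orders per year

Annual demand D = 160 × 50 = 8,000.
The optimal lot size = √(2DS/H) = √(2 × 8,000 × 175 / 5.36) ≈ 722.76.
Orders per year = D / Q* = 8,000 / 722.76 ≈ 11.069.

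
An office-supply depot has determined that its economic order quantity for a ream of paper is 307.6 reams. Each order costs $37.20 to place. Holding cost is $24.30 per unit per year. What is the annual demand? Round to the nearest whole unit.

D ≈ 30,903 reams per year

Squaring Q* = √(2DS/H) gives Q*² = 2DS/H.
From Q* = √(2DS/H): D = Q*²H / (2S) = 307.6² × 24.3 / (2 × 37.2) = 30903.381.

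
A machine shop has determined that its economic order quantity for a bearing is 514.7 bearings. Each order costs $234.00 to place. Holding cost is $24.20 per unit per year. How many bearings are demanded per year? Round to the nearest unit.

Invert the EOQ relation Q*² = 2DS/H.
From Q* = √(2DS/H): D = Q*²H / (2S) = 514.7² × 24.2 / (2 × 234) = 13698.653.

D ≈ 13,699 bearings per year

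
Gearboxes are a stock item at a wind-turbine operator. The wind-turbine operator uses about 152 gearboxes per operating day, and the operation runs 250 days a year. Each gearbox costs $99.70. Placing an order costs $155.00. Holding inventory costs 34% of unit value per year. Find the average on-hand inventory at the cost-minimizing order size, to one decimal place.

Average inventory ≈ 294.8 gearboxes

Annual demand D = 152 × 250 = 38,000.
Holding cost H = 0.34 × $99.70 = $33.8980 per unit per year.
EOQ = √(2DS/H) = √(2 × 38,000 × 155 / 33.898) ≈ 589.50.
Average inventory = Q*/2 ≈ 589.50 / 2 = 294.751.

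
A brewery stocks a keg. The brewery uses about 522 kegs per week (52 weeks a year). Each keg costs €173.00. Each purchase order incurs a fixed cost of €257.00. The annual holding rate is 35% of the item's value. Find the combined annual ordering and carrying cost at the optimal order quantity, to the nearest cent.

Annual demand D = 522 × 52 = 27,144.
Holding cost H = 0.35 × €173.00 = €60.5500 per unit per year.
EOQ = √(2DS/H) = √(2 × 27,144 × 257 / 60.55) ≈ 480.02.
At the optimum the two cost components are equal, so total cost = 2·(Q*/2)H = Q*·H.
Minimum total = √(2DSH) = √(2 × 27,144 × 257 × 60.55) ≈ 29065.350.

TC* ≈ €29,065.35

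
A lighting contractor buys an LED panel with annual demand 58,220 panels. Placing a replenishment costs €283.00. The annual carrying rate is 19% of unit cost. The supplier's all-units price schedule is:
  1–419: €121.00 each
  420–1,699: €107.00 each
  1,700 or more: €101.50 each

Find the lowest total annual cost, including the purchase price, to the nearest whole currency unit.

TC* ≈ €5,935,414

Holding cost per unit per year at price C is H = 0.19·C.
Evaluate total cost at each tier's feasible EOQ or, if the EOQ is below the tier, at the tier's minimum quantity.
Tier 1 (€121.00): EOQ = 1197.2 exceeds tier's upper bound 419, so this tier is dominated.
EOQ at €107.00 = 1273.1 (feasible in tier 2): TC = 58,220×€107.00 + (58,220/1273.1)×283 + (1273.1/2)×0.19×€107.00 = €6,255,422.90.
EOQ at €101.50 = 1307.2 < 1700, so use break Q=1700: TC = 58,220×€101.50 + (58,220/1700.0)×283 + (1700.0/2)×0.19×€101.50 = €5,935,414.17.
Lowest total cost among the candidates is at Q = 1700.0.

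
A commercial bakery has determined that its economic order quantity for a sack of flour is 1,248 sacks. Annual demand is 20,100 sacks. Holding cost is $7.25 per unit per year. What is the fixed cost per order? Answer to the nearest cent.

The basic EOQ model gives Q* = √(2DS/H); rearrange for the unknown.
From Q* = √(2DS/H): S = Q*²H / (2D) = 1,248² × 7.25 / (2 × 20,100) = 280.8931.

S ≈ $280.89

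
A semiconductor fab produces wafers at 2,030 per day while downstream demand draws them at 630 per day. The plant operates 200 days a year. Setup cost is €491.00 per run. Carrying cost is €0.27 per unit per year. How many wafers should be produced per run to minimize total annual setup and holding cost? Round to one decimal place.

Annual demand D = 630 × 200 = 126,000.
Production build-up factor (1 − d/p) = 1 − 630/2,030 = 0.6897.
Q* = √(2DS / (H(1 − d/p))) = √(2 × 126,000 × 491 / (0.27 × 0.6897)).
= √(123,732,000 / 0.1862) ≈ 25777.639.

Q* ≈ 25,777.6 wafers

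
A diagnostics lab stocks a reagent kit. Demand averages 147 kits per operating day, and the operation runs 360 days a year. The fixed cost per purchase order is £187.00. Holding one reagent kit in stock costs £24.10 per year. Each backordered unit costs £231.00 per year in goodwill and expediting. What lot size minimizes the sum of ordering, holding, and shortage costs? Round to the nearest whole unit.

Q* ≈ 952 kits

Annual demand D = 147 × 360 = 52,920.
With planned backorders, Q* = √(2DS/H) · √((H+B)/B).
√(2DS/H) = √(2 × 52,920 × 187 / 24.1) = 906.227.
√((H+B)/B) = √((24.1+231)/231) = 1.0509.
Q* ≈ 952.328.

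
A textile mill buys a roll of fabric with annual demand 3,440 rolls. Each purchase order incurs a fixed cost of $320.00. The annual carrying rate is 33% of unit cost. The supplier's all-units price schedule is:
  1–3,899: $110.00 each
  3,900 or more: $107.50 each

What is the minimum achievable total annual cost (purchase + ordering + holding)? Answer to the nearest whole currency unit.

Holding cost per unit per year at price C is H = 0.33·C.
Evaluate total cost at each tier's feasible EOQ or, if the EOQ is below the tier, at the tier's minimum quantity.
EOQ at $110.00 = 246.3 (feasible in tier 1): TC = 3,440×$110.00 + (3,440/246.3)×320 + (246.3/2)×0.33×$110.00 = $387,339.69.
EOQ at $107.50 = 249.1 < 3900, so use break Q=3900: TC = 3,440×$107.50 + (3,440/3900.0)×320 + (3900.0/2)×0.33×$107.50 = $439,258.51.
Lowest total cost among the candidates is at Q = 246.3.

TC* ≈ $387,340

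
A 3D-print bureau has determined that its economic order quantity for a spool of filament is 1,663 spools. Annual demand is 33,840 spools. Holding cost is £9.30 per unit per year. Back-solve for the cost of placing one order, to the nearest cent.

Squaring Q* = √(2DS/H) gives Q*² = 2DS/H.
From Q* = √(2DS/H): S = Q*²H / (2D) = 1,663² × 9.3 / (2 × 33,840) = 380.0206.

S ≈ £380.02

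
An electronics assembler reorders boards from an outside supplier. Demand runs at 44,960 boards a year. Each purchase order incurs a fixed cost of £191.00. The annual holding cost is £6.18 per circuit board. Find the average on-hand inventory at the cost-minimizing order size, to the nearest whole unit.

The optimal lot size = √(2DS/H) = √(2 × 44,960 × 191 / 6.18) ≈ 1667.06.
Average inventory = Q*/2 ≈ 1667.06 / 2 = 833.529.

Average inventory ≈ 834 boards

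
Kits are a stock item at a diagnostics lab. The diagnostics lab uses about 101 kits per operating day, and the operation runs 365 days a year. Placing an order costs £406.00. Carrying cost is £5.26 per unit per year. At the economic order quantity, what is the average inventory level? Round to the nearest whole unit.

Annual demand D = 101 × 365 = 36,865.
EOQ = √(2DS/H) = √(2 × 36,865 × 406 / 5.26) ≈ 2385.57.
Average inventory = Q*/2 ≈ 2385.57 / 2 = 1192.785.

Average inventory ≈ 1,193 kits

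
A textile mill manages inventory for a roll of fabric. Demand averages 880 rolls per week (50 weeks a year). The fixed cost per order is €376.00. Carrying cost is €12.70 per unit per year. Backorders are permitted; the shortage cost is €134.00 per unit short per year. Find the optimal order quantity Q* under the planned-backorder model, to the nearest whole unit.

Q* ≈ 1,689 rolls

Annual demand D = 880 × 50 = 44,000.
With planned backorders, Q* = √(2DS/H) · √((H+B)/B).
√(2DS/H) = √(2 × 44,000 × 376 / 12.7) = 1614.111.
√((H+B)/B) = √((12.7+134)/134) = 1.0463.
Q* ≈ 1688.869.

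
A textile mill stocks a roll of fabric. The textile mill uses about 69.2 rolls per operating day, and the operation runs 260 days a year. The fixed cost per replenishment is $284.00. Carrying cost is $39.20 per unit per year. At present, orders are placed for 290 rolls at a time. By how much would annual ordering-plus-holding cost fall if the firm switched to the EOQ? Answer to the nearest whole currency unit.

Annual demand D = 69.2 × 260 = 17,992.
EOQ = √(2DS/H) = √(2 × 17,992 × 284 / 39.2) ≈ 510.59.
Cost at Q* = (D/Q*)S + (Q*/2)H = √(2DSH) ≈ $20,015.06.
Cost at Q = 290: (17,992/290)×284 + (290/2)×39.2 = $17,619.75 + $5,684.00 = $23,303.75.
Excess = $23,303.75 − $20,015.06 = $3,288.69.

Extra cost ≈ $3,289 per year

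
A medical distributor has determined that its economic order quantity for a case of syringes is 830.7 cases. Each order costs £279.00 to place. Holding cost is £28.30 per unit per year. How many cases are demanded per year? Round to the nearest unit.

D ≈ 34,998 cases per year

The basic EOQ model gives Q* = √(2DS/H); rearrange for the unknown.
From Q* = √(2DS/H): D = Q*²H / (2S) = 830.7² × 28.3 / (2 × 279) = 34997.793.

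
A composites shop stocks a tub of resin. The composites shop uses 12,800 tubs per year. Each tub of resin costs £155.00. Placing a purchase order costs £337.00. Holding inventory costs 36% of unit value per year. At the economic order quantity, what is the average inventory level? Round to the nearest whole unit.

Holding cost H = 0.36 × £155.00 = £55.8000 per unit per year.
EOQ = √(2DS/H) = √(2 × 12,800 × 337 / 55.8) ≈ 393.20.
Average inventory = Q*/2 ≈ 393.20 / 2 = 196.602.

Average inventory ≈ 197 tubs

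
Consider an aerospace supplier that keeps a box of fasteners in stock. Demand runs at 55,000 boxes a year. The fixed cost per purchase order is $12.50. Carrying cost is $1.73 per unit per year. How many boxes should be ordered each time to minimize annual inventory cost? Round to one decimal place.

Q* ≈ 891.5 boxes

EOQ = √(2DS / H) = √(2 × 55,000 × 12.5 / 1.73).
= √(1,375,000 / 1.73) = √794,797.6879 ≈ 891.514.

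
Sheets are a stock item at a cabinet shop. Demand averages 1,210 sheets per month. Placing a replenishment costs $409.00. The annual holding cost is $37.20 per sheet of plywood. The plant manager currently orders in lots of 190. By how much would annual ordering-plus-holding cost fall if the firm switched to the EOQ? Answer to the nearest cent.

Annual demand D = 1,210 × 12 = 14,520.
EOQ = √(2DS/H) = √(2 × 14,520 × 409 / 37.2) ≈ 565.05.
Cost at Q* = (D/Q*)S + (Q*/2)H = √(2DSH) ≈ $21,019.94.
Cost at Q = 190: (14,520/190)×409 + (190/2)×37.2 = $31,256.21 + $3,534.00 = $34,790.21.
Excess = $34,790.21 − $21,019.94 = $13,770.27.

Extra cost ≈ $13,770.27 per year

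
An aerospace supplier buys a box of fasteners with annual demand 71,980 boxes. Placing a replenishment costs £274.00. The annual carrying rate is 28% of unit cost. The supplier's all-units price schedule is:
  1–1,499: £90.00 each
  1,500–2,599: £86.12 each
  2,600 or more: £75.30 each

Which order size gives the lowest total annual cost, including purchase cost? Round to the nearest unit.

Holding cost per unit per year at price C is H = 0.28·C.
Evaluate total cost at each tier's feasible EOQ or, if the EOQ is below the tier, at the tier's minimum quantity.
EOQ at £90.00 = 1251.1 (feasible in tier 1): TC = 71,980×£90.00 + (71,980/1251.1)×274 + (1251.1/2)×0.28×£90.00 = £6,509,728.00.
EOQ at £86.12 = 1279.0 < 1500, so use break Q=1500: TC = 71,980×£86.12 + (71,980/1500.0)×274 + (1500.0/2)×0.28×£86.12 = £6,230,151.15.
EOQ at £75.30 = 1367.8 < 2600, so use break Q=2600: TC = 71,980×£75.30 + (71,980/2600.0)×274 + (2600.0/2)×0.28×£75.30 = £5,455,088.78.
Lowest total cost is £5,455,088.78 at Q = 2600.0.

Q* ≈ 2,600 boxes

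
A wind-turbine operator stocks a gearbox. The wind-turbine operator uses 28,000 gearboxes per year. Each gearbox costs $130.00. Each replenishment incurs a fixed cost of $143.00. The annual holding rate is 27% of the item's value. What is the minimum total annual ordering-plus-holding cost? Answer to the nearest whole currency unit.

Holding cost H = 0.27 × $130.00 = $35.1000 per unit per year.
Q* = √(2DS/H) = √(2 × 28,000 × 143 / 35.1) ≈ 477.65.
At Q*, ordering cost (D/Q*)S equals holding cost (Q*/2)H, each = √(DSH/2).
Minimum total = √(2DSH) = √(2 × 28,000 × 143 × 35.1) ≈ 16765.465.

TC* ≈ $16,765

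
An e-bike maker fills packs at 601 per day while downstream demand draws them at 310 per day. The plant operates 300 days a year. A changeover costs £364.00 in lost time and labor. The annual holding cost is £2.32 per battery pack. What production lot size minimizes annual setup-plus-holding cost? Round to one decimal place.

Annual demand D = 310 × 300 = 93,000.
Production build-up factor (1 − d/p) = 1 − 310/601 = 0.4842.
Q* = √(2DS / (H(1 − d/p))) = √(2 × 93,000 × 364 / (2.32 × 0.4842)).
= √(67,704,000 / 1.1233) ≈ 7763.435.

Q* ≈ 7,763.4 packs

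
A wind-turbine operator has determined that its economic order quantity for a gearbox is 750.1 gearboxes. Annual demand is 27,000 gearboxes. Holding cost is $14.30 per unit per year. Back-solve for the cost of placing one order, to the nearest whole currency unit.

The basic EOQ model gives Q* = √(2DS/H); rearrange for the unknown.
From Q* = √(2DS/H): S = Q*²H / (2D) = 750.1² × 14.3 / (2 × 27,000) = 148.9981.

S ≈ $149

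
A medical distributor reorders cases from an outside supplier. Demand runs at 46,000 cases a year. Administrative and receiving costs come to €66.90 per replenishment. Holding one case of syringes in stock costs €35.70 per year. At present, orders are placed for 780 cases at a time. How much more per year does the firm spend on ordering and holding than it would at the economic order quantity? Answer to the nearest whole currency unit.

EOQ = √(2DS/H) = √(2 × 46,000 × 66.9 / 35.7) ≈ 415.21.
Cost at Q* = (D/Q*)S + (Q*/2)H = √(2DSH) ≈ €14,823.17.
Cost at Q = 780: (46,000/780)×66.9 + (780/2)×35.7 = €3,945.38 + €13,923.00 = €17,868.38.
Excess = €17,868.38 − €14,823.17 = €3,045.21.

Extra cost ≈ €3,045 per year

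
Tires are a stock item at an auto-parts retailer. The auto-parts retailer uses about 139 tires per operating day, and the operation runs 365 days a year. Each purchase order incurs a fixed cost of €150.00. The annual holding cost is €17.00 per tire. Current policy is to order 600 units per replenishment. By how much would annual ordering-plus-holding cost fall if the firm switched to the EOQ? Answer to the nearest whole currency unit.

Annual demand D = 139 × 365 = 50,735.
EOQ = √(2DS/H) = √(2 × 50,735 × 150 / 17) ≈ 946.22.
Cost at Q* = (D/Q*)S + (Q*/2)H = √(2DSH) ≈ €16,085.66.
Cost at Q = 600: (50,735/600)×150 + (600/2)×17 = €12,683.75 + €5,100.00 = €17,783.75.
Excess = €17,783.75 − €16,085.66 = €1,698.09.

Extra cost ≈ €1,698 per year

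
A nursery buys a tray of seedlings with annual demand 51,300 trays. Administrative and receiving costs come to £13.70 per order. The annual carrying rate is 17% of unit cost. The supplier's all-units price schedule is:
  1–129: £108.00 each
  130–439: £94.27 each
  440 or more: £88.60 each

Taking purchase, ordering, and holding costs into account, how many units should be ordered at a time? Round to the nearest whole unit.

Q* ≈ 440 trays

Holding cost per unit per year at price C is H = 0.17·C.
Candidates are each tier's EOQ (if it falls in that tier) and each price-break quantity.
Tier 1 (£108.00): EOQ = 276.7 exceeds tier's upper bound 129, so this tier is dominated.
EOQ at £94.27 = 296.2 (feasible in tier 2): TC = 51,300×£94.27 + (51,300/296.2)×13.7 + (296.2/2)×0.17×£94.27 = £4,840,797.19.
EOQ at £88.60 = 305.5 < 440, so use break Q=440: TC = 51,300×£88.60 + (51,300/440.0)×13.7 + (440.0/2)×0.17×£88.60 = £4,550,090.94.
Lowest total cost is £4,550,090.94 at Q = 440.0.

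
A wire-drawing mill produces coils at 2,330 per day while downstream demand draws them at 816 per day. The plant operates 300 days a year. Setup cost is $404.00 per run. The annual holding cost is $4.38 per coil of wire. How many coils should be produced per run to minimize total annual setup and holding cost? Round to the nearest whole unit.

Q* ≈ 8,337 coils

Annual demand D = 816 × 300 = 244,800.
Production build-up factor (1 − d/p) = 1 − 816/2,330 = 0.6498.
Q* = √(2DS / (H(1 − d/p))) = √(2 × 244,800 × 404 / (4.38 × 0.6498)).
= √(197,798,400 / 2.8461) ≈ 8336.608.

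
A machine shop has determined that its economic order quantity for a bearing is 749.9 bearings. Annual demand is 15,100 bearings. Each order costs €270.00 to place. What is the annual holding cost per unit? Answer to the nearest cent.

H ≈ €14.50

Invert the EOQ relation Q*² = 2DS/H.
From Q* = √(2DS/H): H = 2DS / Q*² = 2 × 15,100 × 270 / 749.9² = 14.4999.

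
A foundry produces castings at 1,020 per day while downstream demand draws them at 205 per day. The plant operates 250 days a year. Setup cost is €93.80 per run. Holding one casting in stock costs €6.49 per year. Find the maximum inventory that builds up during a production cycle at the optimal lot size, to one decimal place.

I_max ≈ 1,088.0 castings

Annual demand D = 205 × 250 = 51,250.
Production build-up factor (1 − d/p) = 1 − 205/1,020 = 0.7990.
Q* = √(2DS / (H(1 − d/p))) = √(2 × 51,250 × 93.8 / (6.49 × 0.7990)).
= √(9,614,500 / 5.1856) ≈ 1361.640.
Maximum inventory = Q*(1 − d/p) = 1361.640 × 0.7990 ≈ 1087.977.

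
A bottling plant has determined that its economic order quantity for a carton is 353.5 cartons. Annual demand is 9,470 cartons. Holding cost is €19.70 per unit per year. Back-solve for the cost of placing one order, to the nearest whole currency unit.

S ≈ €130

The basic EOQ model gives Q* = √(2DS/H); rearrange for the unknown.
From Q* = √(2DS/H): S = Q*²H / (2D) = 353.5² × 19.7 / (2 × 9,470) = 129.9766.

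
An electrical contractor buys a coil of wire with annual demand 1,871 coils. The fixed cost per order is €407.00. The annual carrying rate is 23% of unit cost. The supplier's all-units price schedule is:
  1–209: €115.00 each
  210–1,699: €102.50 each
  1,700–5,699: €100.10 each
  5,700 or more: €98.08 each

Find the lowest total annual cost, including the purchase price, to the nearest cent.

TC* ≈ €197,769.54

Holding cost per unit per year at price C is H = 0.23·C.
Evaluate total cost at each tier's feasible EOQ or, if the EOQ is below the tier, at the tier's minimum quantity.
Tier 1 (€115.00): EOQ = 240.0 exceeds tier's upper bound 209, so this tier is dominated.
EOQ at €102.50 = 254.2 (feasible in tier 2): TC = 1,871×€102.50 + (1,871/254.2)×407 + (254.2/2)×0.23×€102.50 = €197,769.54.
EOQ at €100.10 = 257.2 < 1700, so use break Q=1700: TC = 1,871×€100.10 + (1,871/1700.0)×407 + (1700.0/2)×0.23×€100.10 = €207,304.59.
EOQ at €98.08 = 259.8 < 5700, so use break Q=5700: TC = 1,871×€98.08 + (1,871/5700.0)×407 + (5700.0/2)×0.23×€98.08 = €247,932.72.
Lowest total cost among the candidates is at Q = 254.2.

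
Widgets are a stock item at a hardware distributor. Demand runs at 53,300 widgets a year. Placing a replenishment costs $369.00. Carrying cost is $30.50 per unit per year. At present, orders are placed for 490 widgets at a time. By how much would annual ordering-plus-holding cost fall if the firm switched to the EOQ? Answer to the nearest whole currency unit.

EOQ = √(2DS/H) = √(2 × 53,300 × 369 / 30.5) ≈ 1135.64.
Cost at Q* = (D/Q*)S + (Q*/2)H = √(2DSH) ≈ $34,637.11.
Cost at Q = 490: (53,300/490)×369 + (490/2)×30.5 = $40,138.16 + $7,472.50 = $47,610.66.
Excess = $47,610.66 − $34,637.11 = $12,973.55.

Extra cost ≈ $12,974 per year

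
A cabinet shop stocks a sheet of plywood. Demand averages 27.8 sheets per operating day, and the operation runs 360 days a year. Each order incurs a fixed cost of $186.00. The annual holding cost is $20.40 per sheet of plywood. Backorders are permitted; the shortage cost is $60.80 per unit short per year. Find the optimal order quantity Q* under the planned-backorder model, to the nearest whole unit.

Q* ≈ 494 sheets

Annual demand D = 27.8 × 360 = 10,008.
With planned backorders, Q* = √(2DS/H) · √((H+B)/B).
√(2DS/H) = √(2 × 10,008 × 186 / 20.4) = 427.199.
√((H+B)/B) = √((20.4+60.8)/60.8) = 1.1556.
Q* ≈ 493.692.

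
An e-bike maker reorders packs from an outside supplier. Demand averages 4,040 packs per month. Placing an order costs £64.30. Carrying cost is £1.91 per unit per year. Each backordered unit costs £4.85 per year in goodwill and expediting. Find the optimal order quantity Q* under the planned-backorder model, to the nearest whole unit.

Annual demand D = 4,040 × 12 = 48,480.
With planned backorders, Q* = √(2DS/H) · √((H+B)/B).
√(2DS/H) = √(2 × 48,480 × 64.3 / 1.91) = 1806.696.
√((H+B)/B) = √((1.91+4.85)/4.85) = 1.1806.
Q* ≈ 2132.984.

Q* ≈ 2,133 packs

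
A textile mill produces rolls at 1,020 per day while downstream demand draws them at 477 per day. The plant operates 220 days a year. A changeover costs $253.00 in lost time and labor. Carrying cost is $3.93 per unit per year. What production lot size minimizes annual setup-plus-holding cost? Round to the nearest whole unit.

Q* ≈ 5,038 rolls

Annual demand D = 477 × 220 = 104,940.
Production build-up factor (1 − d/p) = 1 − 477/1,020 = 0.5324.
Q* = √(2DS / (H(1 − d/p))) = √(2 × 104,940 × 253 / (3.93 × 0.5324)).
= √(53,099,640 / 2.0921) ≈ 5037.902.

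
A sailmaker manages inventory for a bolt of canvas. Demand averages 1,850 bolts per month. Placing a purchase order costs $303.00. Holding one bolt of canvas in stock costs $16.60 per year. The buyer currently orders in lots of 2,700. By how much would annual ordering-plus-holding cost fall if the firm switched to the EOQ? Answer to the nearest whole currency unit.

Extra cost ≈ $9,957 per year

Annual demand D = 1,850 × 12 = 22,200.
EOQ = √(2DS/H) = √(2 × 22,200 × 303 / 16.6) ≈ 900.24.
Cost at Q* = (D/Q*)S + (Q*/2)H = √(2DSH) ≈ $14,944.00.
Cost at Q = 2,700: (22,200/2,700)×303 + (2,700/2)×16.6 = $2,491.33 + $22,410.00 = $24,901.33.
Excess = $24,901.33 − $14,944.00 = $9,957.33.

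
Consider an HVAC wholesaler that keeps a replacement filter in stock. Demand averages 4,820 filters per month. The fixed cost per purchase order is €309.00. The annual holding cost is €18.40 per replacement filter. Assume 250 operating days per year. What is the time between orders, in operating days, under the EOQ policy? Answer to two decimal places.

T ≈ 6.02 days

Annual demand D = 4,820 × 12 = 57,840.
The optimal lot size = √(2DS/H) = √(2 × 57,840 × 309 / 18.4) ≈ 1393.80.
Cycle time = Q*/D × 250 = 1393.80 / 57,840 × 250 ≈ 6.024 days.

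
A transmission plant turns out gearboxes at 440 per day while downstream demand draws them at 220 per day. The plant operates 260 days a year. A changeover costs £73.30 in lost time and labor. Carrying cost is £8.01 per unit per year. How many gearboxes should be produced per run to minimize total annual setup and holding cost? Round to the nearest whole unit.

Q* ≈ 1,447 gearboxes

Annual demand D = 220 × 260 = 57,200.
Production build-up factor (1 − d/p) = 1 − 220/440 = 0.5000.
Q* = √(2DS / (H(1 − d/p))) = √(2 × 57,200 × 73.3 / (8.01 × 0.5000)).
= √(8,385,520 / 4.005) ≈ 1446.984.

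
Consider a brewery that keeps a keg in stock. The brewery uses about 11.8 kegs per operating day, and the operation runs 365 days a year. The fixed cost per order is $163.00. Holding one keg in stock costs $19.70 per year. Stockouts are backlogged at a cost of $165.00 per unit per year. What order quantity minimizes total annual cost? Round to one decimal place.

Annual demand D = 11.8 × 365 = 4,307.
With planned backorders, Q* = √(2DS/H) · √((H+B)/B).
√(2DS/H) = √(2 × 4,307 × 163 / 19.7) = 266.970.
√((H+B)/B) = √((19.7+165)/165) = 1.0580.
Q* ≈ 282.458.

Q* ≈ 282.5 kegs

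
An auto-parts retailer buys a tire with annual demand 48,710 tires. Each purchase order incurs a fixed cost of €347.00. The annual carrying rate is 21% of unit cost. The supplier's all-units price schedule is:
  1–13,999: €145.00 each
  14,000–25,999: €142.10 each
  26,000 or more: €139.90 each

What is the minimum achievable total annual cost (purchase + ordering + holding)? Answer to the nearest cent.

TC* ≈ €7,095,033.55

Holding cost per unit per year at price C is H = 0.21·C.
For each price level, check whether its EOQ is feasible; otherwise the best quantity at that price is the breakpoint.
EOQ at €145.00 = 1053.6 (feasible in tier 1): TC = 48,710×€145.00 + (48,710/1053.6)×347 + (1053.6/2)×0.21×€145.00 = €7,095,033.55.
EOQ at €142.10 = 1064.3 < 14000, so use break Q=14000: TC = 48,710×€142.10 + (48,710/14000.0)×347 + (14000.0/2)×0.21×€142.10 = €7,131,785.31.
EOQ at €139.90 = 1072.7 < 26000, so use break Q=26000: TC = 48,710×€139.90 + (48,710/26000.0)×347 + (26000.0/2)×0.21×€139.90 = €7,197,106.09.
Lowest total cost among the candidates is at Q = 1053.6.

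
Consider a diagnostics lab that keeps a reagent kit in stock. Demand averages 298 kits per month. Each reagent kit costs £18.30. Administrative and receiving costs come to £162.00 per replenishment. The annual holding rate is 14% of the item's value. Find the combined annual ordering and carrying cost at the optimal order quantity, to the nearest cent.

TC* ≈ £1,722.90

Annual demand D = 298 × 12 = 3,576.
Holding cost H = 0.14 × £18.30 = £2.5620 per unit per year.
The optimal lot size = √(2DS/H) = √(2 × 3,576 × 162 / 2.562) ≈ 672.48.
At the optimum the two cost components are equal, so total cost = 2·(Q*/2)H = Q*·H.
Minimum total = √(2DSH) = √(2 × 3,576 × 162 × 2.562) ≈ 1722.903.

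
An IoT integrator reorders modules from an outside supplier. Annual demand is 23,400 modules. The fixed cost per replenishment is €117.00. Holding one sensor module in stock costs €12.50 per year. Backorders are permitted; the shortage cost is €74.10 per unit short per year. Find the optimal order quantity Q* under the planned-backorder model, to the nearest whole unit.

With planned backorders, Q* = √(2DS/H) · √((H+B)/B).
√(2DS/H) = √(2 × 23,400 × 117 / 12.5) = 661.852.
√((H+B)/B) = √((12.5+74.1)/74.1) = 1.0811.
Q* ≈ 715.502.

Q* ≈ 716 modules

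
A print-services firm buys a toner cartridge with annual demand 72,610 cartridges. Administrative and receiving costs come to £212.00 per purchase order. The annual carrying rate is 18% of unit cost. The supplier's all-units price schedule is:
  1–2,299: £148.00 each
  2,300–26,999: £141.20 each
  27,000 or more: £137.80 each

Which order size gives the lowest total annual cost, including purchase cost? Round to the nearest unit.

Q* ≈ 2,300 cartridges

Holding cost per unit per year at price C is H = 0.18·C.
For each price level, check whether its EOQ is feasible; otherwise the best quantity at that price is the breakpoint.
EOQ at £148.00 = 1075.0 (feasible in tier 1): TC = 72,610×£148.00 + (72,610/1075.0)×212 + (1075.0/2)×0.18×£148.00 = £10,774,918.37.
EOQ at £141.20 = 1100.6 < 2300, so use break Q=2300: TC = 72,610×£141.20 + (72,610/2300.0)×212 + (2300.0/2)×0.18×£141.20 = £10,288,453.15.
EOQ at £137.80 = 1114.1 < 27000, so use break Q=27000: TC = 72,610×£137.80 + (72,610/27000.0)×212 + (27000.0/2)×0.18×£137.80 = £10,341,082.12.
Lowest total cost is £10,288,453.15 at Q = 2300.0.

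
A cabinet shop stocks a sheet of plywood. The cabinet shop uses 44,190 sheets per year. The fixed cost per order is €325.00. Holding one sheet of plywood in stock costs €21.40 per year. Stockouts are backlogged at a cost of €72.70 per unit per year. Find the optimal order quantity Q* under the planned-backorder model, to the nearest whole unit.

Q* ≈ 1,318 sheets

With planned backorders, Q* = √(2DS/H) · √((H+B)/B).
√(2DS/H) = √(2 × 44,190 × 325 / 21.4) = 1158.542.
√((H+B)/B) = √((21.4+72.7)/72.7) = 1.1377.
Q* ≈ 1318.073.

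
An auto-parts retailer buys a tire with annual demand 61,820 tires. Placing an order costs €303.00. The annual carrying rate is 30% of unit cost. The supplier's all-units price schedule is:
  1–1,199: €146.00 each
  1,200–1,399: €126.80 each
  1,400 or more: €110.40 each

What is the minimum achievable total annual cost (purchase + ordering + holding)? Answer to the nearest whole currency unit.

TC* ≈ €6,861,492

Holding cost per unit per year at price C is H = 0.30·C.
Evaluate total cost at each tier's feasible EOQ or, if the EOQ is below the tier, at the tier's minimum quantity.
EOQ at €146.00 = 924.8 (feasible in tier 1): TC = 61,820×€146.00 + (61,820/924.8)×303 + (924.8/2)×0.30×€146.00 = €9,066,227.73.
EOQ at €126.80 = 992.4 < 1200, so use break Q=1200: TC = 61,820×€126.80 + (61,820/1200.0)×303 + (1200.0/2)×0.30×€126.80 = €7,877,209.55.
EOQ at €110.40 = 1063.5 < 1400, so use break Q=1400: TC = 61,820×€110.40 + (61,820/1400.0)×303 + (1400.0/2)×0.30×€110.40 = €6,861,491.61.
Lowest total cost among the candidates is at Q = 1400.0.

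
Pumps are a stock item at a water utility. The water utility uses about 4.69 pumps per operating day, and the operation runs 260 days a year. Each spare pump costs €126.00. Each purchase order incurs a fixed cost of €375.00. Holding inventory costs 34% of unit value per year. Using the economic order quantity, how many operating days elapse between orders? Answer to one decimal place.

T ≈ 31.2 days

Annual demand D = 4.69 × 260 = 1,219.4.
Holding cost H = 0.34 × €126.00 = €42.8400 per unit per year.
The optimal lot size = √(2DS/H) = √(2 × 1,219.4 × 375 / 42.84) ≈ 146.11.
Cycle time = Q*/D × 260 = 146.11 / 1,219.4 × 260 ≈ 31.153 days.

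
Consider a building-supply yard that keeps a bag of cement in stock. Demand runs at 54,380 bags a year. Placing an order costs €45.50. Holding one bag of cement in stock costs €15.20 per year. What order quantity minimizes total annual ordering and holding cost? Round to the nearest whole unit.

EOQ = √(2DS / H) = √(2 × 54,380 × 45.5 / 15.2).
= √(4,948,580 / 15.2) = √325,564.4737 ≈ 570.583.

Q* ≈ 571 bags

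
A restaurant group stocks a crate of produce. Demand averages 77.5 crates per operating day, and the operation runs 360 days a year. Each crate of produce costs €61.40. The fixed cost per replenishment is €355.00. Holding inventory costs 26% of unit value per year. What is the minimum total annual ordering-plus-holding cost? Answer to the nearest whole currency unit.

TC* ≈ €17,783

Annual demand D = 77.5 × 360 = 27,900.
Holding cost H = 0.26 × €61.40 = €15.9640 per unit per year.
Q* = √(2DS/H) = √(2 × 27,900 × 355 / 15.964) ≈ 1113.94.
At the optimum the two cost components are equal, so total cost = 2·(Q*/2)H = Q*·H.
Minimum total = √(2DSH) = √(2 × 27,900 × 355 × 15.964) ≈ 17782.882.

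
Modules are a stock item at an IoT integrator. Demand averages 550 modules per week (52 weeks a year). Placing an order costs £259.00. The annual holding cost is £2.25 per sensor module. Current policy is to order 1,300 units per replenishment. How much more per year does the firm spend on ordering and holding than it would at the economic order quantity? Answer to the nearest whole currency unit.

Extra cost ≈ £1,387 per year

Annual demand D = 550 × 52 = 28,600.
EOQ = √(2DS/H) = √(2 × 28,600 × 259 / 2.25) ≈ 2566.00.
Cost at Q* = (D/Q*)S + (Q*/2)H = √(2DSH) ≈ £5,773.50.
Cost at Q = 1,300: (28,600/1,300)×259 + (1,300/2)×2.25 = £5,698.00 + £1,462.50 = £7,160.50.
Excess = £7,160.50 − £5,773.50 = £1,387.00.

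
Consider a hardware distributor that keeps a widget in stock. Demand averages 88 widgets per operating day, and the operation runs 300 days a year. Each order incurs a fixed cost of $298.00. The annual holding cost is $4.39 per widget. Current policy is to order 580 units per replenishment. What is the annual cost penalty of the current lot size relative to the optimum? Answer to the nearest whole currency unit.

Extra cost ≈ $6,526 per year

Annual demand D = 88 × 300 = 26,400.
EOQ = √(2DS/H) = √(2 × 26,400 × 298 / 4.39) ≈ 1893.18.
Cost at Q* = (D/Q*)S + (Q*/2)H = √(2DSH) ≈ $8,311.08.
Cost at Q = 580: (26,400/580)×298 + (580/2)×4.39 = $13,564.14 + $1,273.10 = $14,837.24.
Excess = $14,837.24 − $8,311.08 = $6,526.16.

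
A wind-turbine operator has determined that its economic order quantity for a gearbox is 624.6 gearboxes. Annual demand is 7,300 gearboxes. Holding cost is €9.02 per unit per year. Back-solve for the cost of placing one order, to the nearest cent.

S ≈ €241.02

The basic EOQ model gives Q* = √(2DS/H); rearrange for the unknown.
From Q* = √(2DS/H): S = Q*²H / (2D) = 624.6² × 9.02 / (2 × 7,300) = 241.0225.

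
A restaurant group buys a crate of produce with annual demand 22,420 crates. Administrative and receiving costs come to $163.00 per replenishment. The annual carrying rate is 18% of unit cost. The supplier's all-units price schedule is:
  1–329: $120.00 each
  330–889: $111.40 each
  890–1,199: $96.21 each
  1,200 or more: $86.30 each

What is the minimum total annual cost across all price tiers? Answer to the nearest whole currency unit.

TC* ≈ $1,947,212

Holding cost per unit per year at price C is H = 0.18·C.
For each price level, check whether its EOQ is feasible; otherwise the best quantity at that price is the breakpoint.
Tier 1 ($120.00): EOQ = 581.7 exceeds tier's upper bound 329, so this tier is dominated.
EOQ at $111.40 = 603.7 (feasible in tier 2): TC = 22,420×$111.40 + (22,420/603.7)×163 + (603.7/2)×0.18×$111.40 = $2,509,694.13.
EOQ at $96.21 = 649.7 < 890, so use break Q=890: TC = 22,420×$96.21 + (22,420/890.0)×163 + (890.0/2)×0.18×$96.21 = $2,168,840.76.
EOQ at $86.30 = 685.9 < 1200, so use break Q=1200: TC = 22,420×$86.30 + (22,420/1200.0)×163 + (1200.0/2)×0.18×$86.30 = $1,947,211.78.
Lowest total cost among the candidates is at Q = 1200.0.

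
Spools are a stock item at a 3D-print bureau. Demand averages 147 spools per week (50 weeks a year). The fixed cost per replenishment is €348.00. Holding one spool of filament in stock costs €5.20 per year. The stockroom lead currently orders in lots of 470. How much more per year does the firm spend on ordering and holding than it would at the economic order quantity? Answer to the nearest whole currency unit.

Annual demand D = 147 × 50 = 7,350.
EOQ = √(2DS/H) = √(2 × 7,350 × 348 / 5.2) ≈ 991.85.
Cost at Q* = (D/Q*)S + (Q*/2)H = √(2DSH) ≈ €5,157.63.
Cost at Q = 470: (7,350/470)×348 + (470/2)×5.2 = €5,442.13 + €1,222.00 = €6,664.13.
Excess = €6,664.13 − €5,157.63 = €1,506.50.

Extra cost ≈ €1,507 per year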